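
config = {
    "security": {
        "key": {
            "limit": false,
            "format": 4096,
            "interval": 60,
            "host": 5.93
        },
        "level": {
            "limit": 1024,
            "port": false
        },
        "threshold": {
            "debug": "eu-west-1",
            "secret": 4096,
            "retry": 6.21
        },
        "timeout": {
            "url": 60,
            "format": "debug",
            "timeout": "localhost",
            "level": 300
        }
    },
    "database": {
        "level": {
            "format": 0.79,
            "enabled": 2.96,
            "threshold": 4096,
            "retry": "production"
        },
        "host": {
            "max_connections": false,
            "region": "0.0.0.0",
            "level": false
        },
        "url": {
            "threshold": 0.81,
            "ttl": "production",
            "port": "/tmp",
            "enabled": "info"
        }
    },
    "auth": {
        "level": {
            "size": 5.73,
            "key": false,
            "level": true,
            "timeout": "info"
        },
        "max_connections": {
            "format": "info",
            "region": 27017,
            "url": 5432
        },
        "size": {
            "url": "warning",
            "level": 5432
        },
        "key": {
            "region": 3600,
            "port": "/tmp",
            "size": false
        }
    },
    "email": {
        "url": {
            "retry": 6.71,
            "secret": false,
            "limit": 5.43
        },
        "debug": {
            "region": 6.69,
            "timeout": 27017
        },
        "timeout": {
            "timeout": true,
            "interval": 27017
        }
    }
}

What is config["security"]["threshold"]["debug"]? "eu-west-1"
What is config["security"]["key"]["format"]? 4096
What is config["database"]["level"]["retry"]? "production"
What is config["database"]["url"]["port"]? "/tmp"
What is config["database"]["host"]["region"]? "0.0.0.0"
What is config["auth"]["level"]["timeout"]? "info"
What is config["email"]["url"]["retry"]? 6.71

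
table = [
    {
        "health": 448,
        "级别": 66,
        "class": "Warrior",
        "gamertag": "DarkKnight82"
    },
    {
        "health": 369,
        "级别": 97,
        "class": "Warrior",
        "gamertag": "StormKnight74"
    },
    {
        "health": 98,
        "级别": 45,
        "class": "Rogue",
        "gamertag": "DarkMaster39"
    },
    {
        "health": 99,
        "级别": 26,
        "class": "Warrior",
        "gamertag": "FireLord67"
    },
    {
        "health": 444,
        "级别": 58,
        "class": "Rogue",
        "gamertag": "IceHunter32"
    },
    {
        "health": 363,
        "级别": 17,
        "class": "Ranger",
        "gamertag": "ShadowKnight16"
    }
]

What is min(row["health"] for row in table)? 98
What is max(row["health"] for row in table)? 448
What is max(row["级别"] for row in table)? 97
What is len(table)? 6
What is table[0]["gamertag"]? "DarkKnight82"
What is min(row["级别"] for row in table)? 17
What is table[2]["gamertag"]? "DarkMaster39"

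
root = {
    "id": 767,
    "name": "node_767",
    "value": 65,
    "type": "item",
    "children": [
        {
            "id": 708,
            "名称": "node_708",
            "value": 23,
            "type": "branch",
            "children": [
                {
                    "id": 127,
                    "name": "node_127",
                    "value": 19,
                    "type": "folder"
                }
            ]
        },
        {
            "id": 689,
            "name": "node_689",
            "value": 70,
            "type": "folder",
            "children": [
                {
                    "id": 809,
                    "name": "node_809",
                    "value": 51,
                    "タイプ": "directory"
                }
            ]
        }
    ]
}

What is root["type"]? "item"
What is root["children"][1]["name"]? "node_689"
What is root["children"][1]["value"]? 70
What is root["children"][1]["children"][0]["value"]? 51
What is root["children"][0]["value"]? 23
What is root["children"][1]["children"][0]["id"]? 809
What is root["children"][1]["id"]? 689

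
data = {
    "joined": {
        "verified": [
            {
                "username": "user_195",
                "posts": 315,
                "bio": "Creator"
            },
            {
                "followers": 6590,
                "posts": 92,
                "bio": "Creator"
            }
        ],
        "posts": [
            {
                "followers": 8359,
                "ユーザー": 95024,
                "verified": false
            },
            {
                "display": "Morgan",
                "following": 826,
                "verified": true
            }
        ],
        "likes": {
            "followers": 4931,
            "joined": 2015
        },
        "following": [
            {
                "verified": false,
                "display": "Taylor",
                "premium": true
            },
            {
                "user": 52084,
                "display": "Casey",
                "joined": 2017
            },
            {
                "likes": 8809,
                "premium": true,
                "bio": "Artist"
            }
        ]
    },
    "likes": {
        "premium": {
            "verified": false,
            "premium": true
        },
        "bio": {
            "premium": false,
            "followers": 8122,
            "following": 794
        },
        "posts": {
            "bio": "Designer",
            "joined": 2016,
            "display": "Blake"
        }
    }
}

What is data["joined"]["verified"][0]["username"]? "user_195"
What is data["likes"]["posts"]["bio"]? "Designer"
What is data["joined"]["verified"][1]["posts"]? 92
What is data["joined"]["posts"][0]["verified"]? False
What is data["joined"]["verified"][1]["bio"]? "Creator"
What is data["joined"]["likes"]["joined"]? 2015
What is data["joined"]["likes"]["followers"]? 4931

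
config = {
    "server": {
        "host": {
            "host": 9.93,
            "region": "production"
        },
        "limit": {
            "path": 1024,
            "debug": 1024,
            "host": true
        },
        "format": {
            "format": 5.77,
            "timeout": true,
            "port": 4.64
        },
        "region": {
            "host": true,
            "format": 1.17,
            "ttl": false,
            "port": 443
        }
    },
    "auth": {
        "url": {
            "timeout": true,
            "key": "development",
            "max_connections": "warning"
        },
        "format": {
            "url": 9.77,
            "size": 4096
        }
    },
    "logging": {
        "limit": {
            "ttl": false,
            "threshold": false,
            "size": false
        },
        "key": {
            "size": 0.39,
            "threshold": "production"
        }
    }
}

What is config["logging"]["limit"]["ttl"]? False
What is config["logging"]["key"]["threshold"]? "production"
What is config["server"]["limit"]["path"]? 1024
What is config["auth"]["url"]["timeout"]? True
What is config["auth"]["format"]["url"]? 9.77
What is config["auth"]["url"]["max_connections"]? "warning"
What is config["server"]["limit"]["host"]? True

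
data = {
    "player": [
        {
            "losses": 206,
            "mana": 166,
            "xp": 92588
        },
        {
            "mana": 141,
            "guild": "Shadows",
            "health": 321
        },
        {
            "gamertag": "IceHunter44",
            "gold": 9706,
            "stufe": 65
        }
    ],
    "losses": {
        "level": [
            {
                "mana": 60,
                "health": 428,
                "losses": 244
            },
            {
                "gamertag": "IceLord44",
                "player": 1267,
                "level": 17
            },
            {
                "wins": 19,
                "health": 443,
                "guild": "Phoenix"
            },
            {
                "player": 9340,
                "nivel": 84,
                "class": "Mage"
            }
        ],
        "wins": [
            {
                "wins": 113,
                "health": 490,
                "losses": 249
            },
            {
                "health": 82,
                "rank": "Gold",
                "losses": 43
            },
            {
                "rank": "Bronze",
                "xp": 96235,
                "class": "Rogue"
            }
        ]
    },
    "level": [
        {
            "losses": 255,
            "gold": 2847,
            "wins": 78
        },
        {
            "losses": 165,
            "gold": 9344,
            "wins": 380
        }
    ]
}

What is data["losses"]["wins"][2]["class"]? "Rogue"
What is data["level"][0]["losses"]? 255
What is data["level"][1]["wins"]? 380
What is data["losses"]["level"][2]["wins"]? 19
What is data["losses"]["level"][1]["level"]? 17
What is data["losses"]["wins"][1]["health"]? 82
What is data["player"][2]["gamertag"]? "IceHunter44"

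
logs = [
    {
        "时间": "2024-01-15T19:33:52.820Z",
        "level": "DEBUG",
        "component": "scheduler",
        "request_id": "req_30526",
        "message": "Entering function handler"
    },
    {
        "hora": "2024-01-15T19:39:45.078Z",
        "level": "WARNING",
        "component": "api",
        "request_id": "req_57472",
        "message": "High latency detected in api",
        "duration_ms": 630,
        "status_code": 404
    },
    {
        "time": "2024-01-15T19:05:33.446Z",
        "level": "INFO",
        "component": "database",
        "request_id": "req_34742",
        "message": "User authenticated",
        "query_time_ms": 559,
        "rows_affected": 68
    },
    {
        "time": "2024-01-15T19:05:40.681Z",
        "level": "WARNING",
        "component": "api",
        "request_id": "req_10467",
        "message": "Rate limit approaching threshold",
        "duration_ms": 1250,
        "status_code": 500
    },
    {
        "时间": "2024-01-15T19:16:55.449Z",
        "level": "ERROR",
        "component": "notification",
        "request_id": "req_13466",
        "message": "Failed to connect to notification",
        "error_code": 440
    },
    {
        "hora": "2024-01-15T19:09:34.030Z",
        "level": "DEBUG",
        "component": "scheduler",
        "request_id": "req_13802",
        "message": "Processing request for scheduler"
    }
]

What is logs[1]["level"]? "WARNING"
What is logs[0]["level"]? "DEBUG"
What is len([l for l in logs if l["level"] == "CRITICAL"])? 0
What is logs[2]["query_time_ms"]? 559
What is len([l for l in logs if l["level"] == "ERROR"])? 1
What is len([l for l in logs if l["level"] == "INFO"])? 1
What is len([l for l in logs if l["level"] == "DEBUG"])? 2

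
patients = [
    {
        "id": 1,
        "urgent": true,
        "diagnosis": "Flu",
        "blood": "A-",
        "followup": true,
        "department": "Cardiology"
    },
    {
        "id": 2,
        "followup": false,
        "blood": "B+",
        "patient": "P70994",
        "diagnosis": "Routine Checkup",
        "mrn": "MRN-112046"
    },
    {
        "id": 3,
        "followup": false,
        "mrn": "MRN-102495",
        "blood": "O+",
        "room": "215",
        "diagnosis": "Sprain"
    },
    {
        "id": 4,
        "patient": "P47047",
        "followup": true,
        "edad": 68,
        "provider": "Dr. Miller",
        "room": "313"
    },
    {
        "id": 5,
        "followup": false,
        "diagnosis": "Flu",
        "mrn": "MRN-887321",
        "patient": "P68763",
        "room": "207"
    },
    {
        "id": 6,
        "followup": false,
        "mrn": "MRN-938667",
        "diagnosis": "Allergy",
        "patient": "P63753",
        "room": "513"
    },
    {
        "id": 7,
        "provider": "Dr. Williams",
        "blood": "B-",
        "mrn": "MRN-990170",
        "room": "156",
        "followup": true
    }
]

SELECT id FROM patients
[1, 2, 3, 4, 5, 6, 7]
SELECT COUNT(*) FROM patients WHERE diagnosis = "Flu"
2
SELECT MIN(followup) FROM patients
False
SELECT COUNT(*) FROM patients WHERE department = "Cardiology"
1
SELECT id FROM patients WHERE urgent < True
[]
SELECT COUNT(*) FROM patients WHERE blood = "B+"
1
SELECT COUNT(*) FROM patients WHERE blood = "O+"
1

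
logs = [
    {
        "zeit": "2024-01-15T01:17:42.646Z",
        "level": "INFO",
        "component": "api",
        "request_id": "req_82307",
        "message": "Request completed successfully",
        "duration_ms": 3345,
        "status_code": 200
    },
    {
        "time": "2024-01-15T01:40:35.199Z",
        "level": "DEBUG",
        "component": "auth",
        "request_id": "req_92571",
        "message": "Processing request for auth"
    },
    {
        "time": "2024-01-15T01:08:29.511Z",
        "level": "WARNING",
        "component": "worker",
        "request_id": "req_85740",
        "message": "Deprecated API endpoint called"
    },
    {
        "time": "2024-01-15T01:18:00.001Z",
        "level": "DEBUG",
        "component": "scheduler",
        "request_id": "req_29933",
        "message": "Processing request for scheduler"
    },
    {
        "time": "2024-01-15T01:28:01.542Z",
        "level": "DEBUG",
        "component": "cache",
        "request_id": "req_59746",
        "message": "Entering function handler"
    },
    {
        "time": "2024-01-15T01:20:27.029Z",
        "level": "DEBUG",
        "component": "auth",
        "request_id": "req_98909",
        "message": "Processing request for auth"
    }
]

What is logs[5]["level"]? "DEBUG"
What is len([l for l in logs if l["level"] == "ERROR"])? 0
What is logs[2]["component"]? "worker"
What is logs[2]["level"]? "WARNING"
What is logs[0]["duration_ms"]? 3345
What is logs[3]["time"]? "2024-01-15T01:18:00.001Z"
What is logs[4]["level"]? "DEBUG"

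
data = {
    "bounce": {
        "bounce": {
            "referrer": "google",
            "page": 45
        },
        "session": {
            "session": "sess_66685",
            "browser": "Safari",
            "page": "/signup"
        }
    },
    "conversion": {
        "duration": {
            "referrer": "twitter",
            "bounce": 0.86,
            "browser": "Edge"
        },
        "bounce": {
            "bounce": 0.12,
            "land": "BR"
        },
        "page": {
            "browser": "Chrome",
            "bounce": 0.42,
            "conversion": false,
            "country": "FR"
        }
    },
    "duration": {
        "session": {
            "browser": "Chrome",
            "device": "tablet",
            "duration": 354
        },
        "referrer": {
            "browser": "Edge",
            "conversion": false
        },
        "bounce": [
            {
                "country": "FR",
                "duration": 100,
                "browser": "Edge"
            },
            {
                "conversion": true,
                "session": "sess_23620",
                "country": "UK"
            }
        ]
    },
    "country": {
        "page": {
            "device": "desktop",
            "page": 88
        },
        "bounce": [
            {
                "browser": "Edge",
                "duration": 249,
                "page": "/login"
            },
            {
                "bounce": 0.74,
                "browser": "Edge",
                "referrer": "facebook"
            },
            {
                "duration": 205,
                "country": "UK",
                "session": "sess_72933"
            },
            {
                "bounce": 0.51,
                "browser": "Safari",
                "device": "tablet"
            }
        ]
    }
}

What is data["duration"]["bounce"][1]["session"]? "sess_23620"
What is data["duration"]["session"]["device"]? "tablet"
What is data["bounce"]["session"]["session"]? "sess_66685"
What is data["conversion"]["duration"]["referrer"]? "twitter"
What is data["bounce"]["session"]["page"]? "/signup"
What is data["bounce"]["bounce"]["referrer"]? "google"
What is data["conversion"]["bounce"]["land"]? "BR"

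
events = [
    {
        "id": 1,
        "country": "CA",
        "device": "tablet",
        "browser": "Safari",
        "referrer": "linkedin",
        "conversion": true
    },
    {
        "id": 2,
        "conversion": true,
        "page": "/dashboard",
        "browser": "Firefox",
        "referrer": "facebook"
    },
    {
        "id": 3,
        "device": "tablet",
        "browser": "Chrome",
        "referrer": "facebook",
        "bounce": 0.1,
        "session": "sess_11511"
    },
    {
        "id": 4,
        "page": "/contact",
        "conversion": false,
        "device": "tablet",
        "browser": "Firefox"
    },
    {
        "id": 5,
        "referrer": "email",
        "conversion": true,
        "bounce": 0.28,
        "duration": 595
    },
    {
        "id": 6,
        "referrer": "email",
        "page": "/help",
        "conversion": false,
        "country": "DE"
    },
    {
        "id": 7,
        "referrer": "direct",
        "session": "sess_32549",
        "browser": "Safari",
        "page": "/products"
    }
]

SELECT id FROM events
[1, 2, 3, 4, 5, 6, 7]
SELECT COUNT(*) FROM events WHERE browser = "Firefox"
2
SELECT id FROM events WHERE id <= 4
[1, 2, 3, 4]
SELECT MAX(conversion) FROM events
True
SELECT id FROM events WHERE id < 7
[1, 2, 3, 4, 5, 6]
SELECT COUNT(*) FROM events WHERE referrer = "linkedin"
1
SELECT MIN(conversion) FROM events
False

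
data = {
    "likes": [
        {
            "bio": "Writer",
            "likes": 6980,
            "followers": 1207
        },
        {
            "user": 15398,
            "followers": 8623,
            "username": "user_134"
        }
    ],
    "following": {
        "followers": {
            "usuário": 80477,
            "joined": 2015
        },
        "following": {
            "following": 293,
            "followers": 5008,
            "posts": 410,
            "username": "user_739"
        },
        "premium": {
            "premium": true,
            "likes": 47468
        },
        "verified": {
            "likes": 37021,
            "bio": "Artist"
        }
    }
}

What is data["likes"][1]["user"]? 15398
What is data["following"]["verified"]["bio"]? "Artist"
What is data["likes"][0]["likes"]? 6980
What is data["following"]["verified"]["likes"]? 37021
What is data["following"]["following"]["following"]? 293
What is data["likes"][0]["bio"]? "Writer"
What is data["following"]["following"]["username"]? "user_739"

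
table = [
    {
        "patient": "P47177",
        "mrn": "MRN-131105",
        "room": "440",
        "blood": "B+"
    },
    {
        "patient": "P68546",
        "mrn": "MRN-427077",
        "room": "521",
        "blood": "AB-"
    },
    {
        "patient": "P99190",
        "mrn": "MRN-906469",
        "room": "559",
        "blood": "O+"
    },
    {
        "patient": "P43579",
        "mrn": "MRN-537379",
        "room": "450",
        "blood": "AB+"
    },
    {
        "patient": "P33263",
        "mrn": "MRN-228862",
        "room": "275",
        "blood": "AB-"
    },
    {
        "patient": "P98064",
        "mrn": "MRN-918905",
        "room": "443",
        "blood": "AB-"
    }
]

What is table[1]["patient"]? "P68546"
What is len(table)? 6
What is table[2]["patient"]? "P99190"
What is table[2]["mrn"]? "MRN-906469"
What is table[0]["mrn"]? "MRN-131105"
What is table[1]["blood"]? "AB-"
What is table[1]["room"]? "521"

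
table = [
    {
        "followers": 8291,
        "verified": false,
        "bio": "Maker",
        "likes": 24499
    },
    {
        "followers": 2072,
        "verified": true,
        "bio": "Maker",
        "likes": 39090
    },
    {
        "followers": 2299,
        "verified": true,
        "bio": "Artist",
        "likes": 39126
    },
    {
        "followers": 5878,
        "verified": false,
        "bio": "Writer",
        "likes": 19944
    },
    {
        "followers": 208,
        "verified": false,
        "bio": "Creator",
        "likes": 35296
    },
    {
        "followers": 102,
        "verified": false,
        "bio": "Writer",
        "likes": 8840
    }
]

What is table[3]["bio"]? "Writer"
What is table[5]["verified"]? False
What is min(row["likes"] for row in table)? 8840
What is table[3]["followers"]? 5878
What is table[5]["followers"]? 102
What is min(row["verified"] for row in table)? False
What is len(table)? 6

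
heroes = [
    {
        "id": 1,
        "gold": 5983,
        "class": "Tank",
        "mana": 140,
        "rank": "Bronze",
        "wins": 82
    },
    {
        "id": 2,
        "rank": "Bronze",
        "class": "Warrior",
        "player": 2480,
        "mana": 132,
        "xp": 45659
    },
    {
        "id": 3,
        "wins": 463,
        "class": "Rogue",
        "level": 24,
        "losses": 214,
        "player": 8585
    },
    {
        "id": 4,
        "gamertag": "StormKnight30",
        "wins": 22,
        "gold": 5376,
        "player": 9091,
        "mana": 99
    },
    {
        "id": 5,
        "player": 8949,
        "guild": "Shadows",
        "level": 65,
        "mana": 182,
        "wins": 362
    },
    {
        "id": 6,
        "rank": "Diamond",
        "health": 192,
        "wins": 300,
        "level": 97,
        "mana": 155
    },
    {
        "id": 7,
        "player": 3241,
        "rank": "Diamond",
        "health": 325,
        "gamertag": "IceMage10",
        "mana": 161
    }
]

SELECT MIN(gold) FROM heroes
5376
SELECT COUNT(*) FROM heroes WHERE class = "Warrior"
1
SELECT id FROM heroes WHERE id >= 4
[4, 5, 6, 7]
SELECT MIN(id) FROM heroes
1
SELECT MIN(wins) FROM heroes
22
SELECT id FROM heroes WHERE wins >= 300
[3, 5, 6]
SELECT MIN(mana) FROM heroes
99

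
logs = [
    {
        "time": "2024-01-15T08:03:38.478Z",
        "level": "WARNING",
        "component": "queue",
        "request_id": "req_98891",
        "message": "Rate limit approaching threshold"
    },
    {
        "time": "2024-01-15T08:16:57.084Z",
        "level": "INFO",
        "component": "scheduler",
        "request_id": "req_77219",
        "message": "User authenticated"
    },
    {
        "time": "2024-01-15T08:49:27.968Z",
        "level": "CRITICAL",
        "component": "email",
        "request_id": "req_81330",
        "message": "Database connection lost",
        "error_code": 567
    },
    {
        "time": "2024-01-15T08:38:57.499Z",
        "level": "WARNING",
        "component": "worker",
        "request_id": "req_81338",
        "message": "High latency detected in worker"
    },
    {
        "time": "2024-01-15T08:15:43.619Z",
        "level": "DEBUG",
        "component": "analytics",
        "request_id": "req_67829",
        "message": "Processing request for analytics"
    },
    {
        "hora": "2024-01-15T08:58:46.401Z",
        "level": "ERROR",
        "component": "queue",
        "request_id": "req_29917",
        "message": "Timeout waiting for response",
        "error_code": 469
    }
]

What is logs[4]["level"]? "DEBUG"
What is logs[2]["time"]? "2024-01-15T08:49:27.968Z"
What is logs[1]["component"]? "scheduler"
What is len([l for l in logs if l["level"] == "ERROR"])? 1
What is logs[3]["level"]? "WARNING"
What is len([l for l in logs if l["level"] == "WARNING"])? 2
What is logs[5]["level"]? "ERROR"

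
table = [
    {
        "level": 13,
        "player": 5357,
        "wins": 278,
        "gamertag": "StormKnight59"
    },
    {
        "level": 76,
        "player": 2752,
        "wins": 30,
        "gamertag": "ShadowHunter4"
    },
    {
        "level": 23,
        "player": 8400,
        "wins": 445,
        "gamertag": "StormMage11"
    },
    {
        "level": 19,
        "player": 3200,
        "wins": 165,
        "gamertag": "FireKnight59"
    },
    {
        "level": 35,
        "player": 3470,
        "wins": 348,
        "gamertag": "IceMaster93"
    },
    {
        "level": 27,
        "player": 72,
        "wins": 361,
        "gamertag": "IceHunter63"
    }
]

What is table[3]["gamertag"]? "FireKnight59"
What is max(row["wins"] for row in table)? 445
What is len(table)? 6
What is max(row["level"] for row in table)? 76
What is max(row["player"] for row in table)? 8400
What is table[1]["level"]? 76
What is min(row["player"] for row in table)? 72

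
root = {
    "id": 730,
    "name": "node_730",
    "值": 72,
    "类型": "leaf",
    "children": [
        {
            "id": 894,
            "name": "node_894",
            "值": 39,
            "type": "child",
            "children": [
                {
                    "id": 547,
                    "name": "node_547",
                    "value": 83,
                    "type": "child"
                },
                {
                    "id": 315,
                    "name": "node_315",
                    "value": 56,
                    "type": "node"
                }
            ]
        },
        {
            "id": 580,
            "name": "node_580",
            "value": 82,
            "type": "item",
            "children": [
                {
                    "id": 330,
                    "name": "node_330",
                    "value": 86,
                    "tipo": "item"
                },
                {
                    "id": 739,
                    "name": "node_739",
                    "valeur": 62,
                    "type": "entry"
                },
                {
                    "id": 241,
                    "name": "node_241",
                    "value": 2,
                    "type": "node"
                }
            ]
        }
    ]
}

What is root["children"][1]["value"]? 82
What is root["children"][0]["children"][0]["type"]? "child"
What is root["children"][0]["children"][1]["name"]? "node_315"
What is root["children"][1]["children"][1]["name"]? "node_739"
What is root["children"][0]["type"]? "child"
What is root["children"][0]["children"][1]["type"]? "node"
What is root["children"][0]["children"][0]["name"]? "node_547"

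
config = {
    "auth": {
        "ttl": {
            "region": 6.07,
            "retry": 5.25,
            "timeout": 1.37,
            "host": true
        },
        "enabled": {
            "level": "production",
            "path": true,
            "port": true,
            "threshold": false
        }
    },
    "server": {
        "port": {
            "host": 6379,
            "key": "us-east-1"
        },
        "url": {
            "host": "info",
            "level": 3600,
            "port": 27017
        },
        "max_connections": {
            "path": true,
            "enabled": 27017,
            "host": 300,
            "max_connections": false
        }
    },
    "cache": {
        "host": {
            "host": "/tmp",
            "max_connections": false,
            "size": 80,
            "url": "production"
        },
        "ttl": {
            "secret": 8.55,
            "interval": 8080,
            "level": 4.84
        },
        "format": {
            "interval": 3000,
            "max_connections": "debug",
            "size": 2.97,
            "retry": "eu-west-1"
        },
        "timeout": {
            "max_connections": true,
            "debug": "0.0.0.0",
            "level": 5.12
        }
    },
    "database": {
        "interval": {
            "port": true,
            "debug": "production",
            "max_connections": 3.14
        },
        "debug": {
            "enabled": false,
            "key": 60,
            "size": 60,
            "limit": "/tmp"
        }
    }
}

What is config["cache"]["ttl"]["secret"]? 8.55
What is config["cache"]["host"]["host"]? "/tmp"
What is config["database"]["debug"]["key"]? 60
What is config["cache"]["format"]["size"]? 2.97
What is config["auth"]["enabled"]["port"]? True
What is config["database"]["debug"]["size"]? 60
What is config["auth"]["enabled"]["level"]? "production"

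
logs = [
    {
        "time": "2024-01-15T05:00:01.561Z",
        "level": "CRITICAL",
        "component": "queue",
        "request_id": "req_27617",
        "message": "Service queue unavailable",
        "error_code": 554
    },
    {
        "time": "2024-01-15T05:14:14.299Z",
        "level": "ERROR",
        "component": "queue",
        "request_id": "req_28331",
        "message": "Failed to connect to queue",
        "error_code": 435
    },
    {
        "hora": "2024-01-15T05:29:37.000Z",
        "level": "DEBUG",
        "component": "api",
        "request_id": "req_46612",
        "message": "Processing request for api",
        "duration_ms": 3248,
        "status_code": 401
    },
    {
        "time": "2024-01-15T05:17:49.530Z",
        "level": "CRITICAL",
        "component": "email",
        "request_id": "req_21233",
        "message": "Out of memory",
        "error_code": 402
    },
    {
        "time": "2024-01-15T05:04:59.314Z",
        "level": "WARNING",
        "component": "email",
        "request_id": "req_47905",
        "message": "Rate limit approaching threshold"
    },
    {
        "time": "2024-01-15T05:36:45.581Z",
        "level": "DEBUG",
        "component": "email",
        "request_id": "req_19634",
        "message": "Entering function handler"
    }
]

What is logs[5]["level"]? "DEBUG"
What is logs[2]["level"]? "DEBUG"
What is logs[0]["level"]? "CRITICAL"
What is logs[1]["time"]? "2024-01-15T05:14:14.299Z"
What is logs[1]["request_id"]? "req_28331"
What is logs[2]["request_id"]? "req_46612"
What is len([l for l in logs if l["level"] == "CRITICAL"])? 2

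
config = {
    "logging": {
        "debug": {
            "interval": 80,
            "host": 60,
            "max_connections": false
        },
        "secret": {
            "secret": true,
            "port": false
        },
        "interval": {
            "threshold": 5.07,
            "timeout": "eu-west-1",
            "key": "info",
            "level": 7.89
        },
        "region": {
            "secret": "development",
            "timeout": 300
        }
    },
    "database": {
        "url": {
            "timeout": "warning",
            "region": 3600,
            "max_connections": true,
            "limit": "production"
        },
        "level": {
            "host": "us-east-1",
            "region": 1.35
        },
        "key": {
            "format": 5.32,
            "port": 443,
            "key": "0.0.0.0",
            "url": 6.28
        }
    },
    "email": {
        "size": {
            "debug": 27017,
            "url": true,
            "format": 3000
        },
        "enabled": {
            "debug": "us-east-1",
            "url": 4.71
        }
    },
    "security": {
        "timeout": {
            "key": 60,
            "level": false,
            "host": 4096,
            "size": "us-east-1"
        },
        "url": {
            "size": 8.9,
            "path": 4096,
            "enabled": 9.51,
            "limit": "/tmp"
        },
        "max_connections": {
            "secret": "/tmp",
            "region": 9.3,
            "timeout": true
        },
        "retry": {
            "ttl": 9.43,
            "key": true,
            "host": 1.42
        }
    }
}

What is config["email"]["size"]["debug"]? 27017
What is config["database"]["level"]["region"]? 1.35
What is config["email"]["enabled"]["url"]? 4.71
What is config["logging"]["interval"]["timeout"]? "eu-west-1"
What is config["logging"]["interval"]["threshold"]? 5.07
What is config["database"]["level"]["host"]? "us-east-1"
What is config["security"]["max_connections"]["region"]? 9.3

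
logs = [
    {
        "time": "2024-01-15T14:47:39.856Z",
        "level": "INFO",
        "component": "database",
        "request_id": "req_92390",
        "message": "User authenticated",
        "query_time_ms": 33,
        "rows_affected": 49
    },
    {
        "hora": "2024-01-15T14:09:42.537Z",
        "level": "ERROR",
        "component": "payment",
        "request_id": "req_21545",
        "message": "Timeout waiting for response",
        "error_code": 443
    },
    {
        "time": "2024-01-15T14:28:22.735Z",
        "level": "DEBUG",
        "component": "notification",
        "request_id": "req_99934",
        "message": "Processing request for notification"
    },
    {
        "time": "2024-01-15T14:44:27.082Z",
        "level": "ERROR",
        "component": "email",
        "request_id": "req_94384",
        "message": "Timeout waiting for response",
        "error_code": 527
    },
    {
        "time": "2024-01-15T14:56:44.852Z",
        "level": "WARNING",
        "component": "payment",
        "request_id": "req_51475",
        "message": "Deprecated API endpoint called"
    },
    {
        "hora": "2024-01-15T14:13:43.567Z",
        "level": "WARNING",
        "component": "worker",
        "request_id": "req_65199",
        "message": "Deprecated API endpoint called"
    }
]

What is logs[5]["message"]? "Deprecated API endpoint called"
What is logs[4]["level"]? "WARNING"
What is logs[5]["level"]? "WARNING"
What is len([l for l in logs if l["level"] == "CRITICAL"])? 0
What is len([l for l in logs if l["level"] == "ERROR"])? 2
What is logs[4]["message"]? "Deprecated API endpoint called"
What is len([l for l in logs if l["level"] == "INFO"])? 1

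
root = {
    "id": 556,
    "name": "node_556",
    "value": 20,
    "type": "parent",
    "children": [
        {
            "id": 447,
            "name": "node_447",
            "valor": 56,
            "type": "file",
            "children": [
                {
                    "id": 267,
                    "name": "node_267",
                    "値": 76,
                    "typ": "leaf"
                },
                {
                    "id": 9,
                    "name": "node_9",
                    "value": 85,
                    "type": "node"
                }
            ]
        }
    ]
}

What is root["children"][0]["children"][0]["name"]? "node_267"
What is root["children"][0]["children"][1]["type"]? "node"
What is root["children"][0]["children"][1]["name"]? "node_9"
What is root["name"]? "node_556"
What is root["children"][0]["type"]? "file"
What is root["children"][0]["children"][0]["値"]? 76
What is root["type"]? "parent"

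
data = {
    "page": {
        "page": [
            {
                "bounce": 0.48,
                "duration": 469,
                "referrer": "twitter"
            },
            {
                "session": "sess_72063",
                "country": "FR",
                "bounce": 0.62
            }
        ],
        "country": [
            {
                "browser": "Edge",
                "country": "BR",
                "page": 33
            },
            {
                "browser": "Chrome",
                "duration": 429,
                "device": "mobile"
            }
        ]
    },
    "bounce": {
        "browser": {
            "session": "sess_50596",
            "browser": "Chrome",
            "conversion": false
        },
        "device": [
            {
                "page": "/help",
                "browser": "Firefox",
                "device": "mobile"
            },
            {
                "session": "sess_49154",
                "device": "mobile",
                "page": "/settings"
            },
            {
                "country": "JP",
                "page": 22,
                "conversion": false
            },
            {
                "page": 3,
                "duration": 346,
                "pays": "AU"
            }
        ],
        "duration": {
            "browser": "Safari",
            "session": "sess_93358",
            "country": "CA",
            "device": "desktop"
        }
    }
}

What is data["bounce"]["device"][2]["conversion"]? False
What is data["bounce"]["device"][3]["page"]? 3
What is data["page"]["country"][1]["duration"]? 429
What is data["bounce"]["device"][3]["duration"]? 346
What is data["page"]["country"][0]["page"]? 33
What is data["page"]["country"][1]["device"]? "mobile"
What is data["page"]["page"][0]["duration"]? 469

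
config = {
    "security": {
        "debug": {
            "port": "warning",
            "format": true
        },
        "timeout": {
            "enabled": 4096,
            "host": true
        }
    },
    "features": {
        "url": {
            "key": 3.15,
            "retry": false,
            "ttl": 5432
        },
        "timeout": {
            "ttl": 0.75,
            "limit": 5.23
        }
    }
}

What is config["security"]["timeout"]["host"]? True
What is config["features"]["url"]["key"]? 3.15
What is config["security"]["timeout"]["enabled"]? 4096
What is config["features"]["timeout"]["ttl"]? 0.75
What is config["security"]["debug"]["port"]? "warning"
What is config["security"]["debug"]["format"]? True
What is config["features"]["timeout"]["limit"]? 5.23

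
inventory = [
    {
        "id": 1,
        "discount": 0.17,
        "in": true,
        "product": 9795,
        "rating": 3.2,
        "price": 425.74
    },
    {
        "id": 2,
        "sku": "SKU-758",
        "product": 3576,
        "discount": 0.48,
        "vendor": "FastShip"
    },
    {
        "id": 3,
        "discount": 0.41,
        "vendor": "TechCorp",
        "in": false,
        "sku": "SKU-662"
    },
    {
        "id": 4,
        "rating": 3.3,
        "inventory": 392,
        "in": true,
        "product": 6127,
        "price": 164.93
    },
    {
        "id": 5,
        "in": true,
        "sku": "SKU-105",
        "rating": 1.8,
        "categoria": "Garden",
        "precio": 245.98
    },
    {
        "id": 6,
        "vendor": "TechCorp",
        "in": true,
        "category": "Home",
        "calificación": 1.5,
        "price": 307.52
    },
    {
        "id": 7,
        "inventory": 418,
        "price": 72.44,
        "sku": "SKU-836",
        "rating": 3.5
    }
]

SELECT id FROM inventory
[1, 2, 3, 4, 5, 6, 7]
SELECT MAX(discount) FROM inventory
0.48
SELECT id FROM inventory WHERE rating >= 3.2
[1, 4, 7]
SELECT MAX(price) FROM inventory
425.74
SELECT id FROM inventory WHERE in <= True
[1, 3, 4, 5, 6]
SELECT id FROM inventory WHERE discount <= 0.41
[1, 3]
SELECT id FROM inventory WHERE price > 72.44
[1, 4, 6]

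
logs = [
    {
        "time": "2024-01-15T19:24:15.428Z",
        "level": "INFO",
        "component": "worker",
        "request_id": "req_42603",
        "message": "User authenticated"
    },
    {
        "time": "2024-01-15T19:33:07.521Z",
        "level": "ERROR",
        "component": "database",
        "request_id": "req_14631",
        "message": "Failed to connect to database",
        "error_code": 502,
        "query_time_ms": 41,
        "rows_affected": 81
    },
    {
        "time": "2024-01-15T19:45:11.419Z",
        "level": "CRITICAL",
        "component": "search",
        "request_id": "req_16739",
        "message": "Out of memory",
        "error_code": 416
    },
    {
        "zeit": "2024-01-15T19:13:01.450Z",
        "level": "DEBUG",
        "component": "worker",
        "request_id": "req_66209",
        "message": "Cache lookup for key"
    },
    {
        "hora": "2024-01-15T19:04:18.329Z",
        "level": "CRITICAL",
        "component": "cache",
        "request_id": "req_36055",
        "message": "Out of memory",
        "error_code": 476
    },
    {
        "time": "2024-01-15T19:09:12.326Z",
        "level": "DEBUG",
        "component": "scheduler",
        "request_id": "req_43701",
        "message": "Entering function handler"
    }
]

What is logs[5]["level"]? "DEBUG"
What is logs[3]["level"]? "DEBUG"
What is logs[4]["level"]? "CRITICAL"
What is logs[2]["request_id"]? "req_16739"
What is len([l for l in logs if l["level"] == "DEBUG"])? 2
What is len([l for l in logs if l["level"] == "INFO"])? 1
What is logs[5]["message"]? "Entering function handler"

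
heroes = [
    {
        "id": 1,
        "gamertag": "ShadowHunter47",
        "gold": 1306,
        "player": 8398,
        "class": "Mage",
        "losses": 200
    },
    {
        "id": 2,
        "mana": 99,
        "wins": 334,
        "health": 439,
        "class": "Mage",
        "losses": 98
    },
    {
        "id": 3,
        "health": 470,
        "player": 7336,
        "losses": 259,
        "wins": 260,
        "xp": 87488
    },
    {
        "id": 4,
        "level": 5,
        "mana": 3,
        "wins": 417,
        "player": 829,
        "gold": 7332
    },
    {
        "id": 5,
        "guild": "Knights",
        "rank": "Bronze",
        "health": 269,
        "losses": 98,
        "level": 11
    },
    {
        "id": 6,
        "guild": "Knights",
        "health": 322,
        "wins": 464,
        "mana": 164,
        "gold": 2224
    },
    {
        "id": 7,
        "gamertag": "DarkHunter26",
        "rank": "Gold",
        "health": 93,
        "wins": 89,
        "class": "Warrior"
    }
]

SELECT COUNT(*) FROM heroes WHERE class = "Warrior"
1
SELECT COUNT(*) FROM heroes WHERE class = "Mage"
2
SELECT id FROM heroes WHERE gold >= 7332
[4]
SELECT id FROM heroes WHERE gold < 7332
[1, 6]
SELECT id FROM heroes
[1, 2, 3, 4, 5, 6, 7]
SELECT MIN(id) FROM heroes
1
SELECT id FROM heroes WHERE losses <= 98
[2, 5]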